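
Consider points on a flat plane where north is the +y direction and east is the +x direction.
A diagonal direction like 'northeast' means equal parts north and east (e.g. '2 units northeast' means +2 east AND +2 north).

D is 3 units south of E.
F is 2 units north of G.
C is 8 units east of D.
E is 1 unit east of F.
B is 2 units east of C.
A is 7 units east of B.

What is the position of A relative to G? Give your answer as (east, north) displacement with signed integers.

Answer: A is at (east=18, north=-1) relative to G.

Derivation:
Place G at the origin (east=0, north=0).
  F is 2 units north of G: delta (east=+0, north=+2); F at (east=0, north=2).
  E is 1 unit east of F: delta (east=+1, north=+0); E at (east=1, north=2).
  D is 3 units south of E: delta (east=+0, north=-3); D at (east=1, north=-1).
  C is 8 units east of D: delta (east=+8, north=+0); C at (east=9, north=-1).
  B is 2 units east of C: delta (east=+2, north=+0); B at (east=11, north=-1).
  A is 7 units east of B: delta (east=+7, north=+0); A at (east=18, north=-1).
Therefore A relative to G: (east=18, north=-1).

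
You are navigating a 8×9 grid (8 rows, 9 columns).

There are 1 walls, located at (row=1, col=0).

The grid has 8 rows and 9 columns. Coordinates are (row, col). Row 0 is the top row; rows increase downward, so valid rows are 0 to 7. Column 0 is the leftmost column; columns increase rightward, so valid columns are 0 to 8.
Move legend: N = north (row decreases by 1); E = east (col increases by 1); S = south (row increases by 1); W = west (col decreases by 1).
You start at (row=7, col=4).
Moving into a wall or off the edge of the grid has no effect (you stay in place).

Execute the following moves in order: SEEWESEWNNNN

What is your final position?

Answer: Final position: (row=3, col=6)

Derivation:
Start: (row=7, col=4)
  S (south): blocked, stay at (row=7, col=4)
  E (east): (row=7, col=4) -> (row=7, col=5)
  E (east): (row=7, col=5) -> (row=7, col=6)
  W (west): (row=7, col=6) -> (row=7, col=5)
  E (east): (row=7, col=5) -> (row=7, col=6)
  S (south): blocked, stay at (row=7, col=6)
  E (east): (row=7, col=6) -> (row=7, col=7)
  W (west): (row=7, col=7) -> (row=7, col=6)
  N (north): (row=7, col=6) -> (row=6, col=6)
  N (north): (row=6, col=6) -> (row=5, col=6)
  N (north): (row=5, col=6) -> (row=4, col=6)
  N (north): (row=4, col=6) -> (row=3, col=6)
Final: (row=3, col=6)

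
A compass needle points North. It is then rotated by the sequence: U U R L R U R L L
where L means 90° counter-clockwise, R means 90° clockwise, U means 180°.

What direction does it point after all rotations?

Answer: Final heading: South

Derivation:
Start: North
  U (U-turn (180°)) -> South
  U (U-turn (180°)) -> North
  R (right (90° clockwise)) -> East
  L (left (90° counter-clockwise)) -> North
  R (right (90° clockwise)) -> East
  U (U-turn (180°)) -> West
  R (right (90° clockwise)) -> North
  L (left (90° counter-clockwise)) -> West
  L (left (90° counter-clockwise)) -> South
Final: South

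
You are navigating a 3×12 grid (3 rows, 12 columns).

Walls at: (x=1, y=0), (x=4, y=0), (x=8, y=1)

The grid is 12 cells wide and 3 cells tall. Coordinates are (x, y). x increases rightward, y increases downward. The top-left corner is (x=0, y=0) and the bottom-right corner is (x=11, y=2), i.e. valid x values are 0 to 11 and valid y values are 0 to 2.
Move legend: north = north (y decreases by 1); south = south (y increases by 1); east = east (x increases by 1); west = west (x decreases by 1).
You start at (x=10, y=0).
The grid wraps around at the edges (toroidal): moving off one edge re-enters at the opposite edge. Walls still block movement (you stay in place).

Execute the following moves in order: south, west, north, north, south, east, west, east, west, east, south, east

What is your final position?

Start: (x=10, y=0)
  south (south): (x=10, y=0) -> (x=10, y=1)
  west (west): (x=10, y=1) -> (x=9, y=1)
  north (north): (x=9, y=1) -> (x=9, y=0)
  north (north): (x=9, y=0) -> (x=9, y=2)
  south (south): (x=9, y=2) -> (x=9, y=0)
  east (east): (x=9, y=0) -> (x=10, y=0)
  west (west): (x=10, y=0) -> (x=9, y=0)
  east (east): (x=9, y=0) -> (x=10, y=0)
  west (west): (x=10, y=0) -> (x=9, y=0)
  east (east): (x=9, y=0) -> (x=10, y=0)
  south (south): (x=10, y=0) -> (x=10, y=1)
  east (east): (x=10, y=1) -> (x=11, y=1)
Final: (x=11, y=1)

Answer: Final position: (x=11, y=1)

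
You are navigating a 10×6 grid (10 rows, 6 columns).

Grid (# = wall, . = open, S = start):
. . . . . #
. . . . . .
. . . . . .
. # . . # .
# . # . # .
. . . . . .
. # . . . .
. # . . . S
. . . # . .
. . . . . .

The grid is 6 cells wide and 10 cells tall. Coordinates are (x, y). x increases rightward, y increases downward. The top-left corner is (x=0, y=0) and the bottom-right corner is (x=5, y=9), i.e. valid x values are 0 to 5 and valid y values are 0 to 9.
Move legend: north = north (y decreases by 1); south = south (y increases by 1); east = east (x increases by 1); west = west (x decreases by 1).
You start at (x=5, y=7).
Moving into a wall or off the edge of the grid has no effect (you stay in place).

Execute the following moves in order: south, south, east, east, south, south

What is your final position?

Answer: Final position: (x=5, y=9)

Derivation:
Start: (x=5, y=7)
  south (south): (x=5, y=7) -> (x=5, y=8)
  south (south): (x=5, y=8) -> (x=5, y=9)
  east (east): blocked, stay at (x=5, y=9)
  east (east): blocked, stay at (x=5, y=9)
  south (south): blocked, stay at (x=5, y=9)
  south (south): blocked, stay at (x=5, y=9)
Final: (x=5, y=9)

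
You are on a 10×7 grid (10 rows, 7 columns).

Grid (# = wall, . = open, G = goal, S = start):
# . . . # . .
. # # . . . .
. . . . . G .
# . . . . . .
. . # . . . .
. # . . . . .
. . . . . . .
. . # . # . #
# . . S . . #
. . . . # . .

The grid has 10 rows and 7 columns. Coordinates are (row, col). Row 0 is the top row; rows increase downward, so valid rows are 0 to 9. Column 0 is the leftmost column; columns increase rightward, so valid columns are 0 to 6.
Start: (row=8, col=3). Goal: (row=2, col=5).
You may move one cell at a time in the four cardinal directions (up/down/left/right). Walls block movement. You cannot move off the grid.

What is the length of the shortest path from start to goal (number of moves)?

BFS from (row=8, col=3) until reaching (row=2, col=5):
  Distance 0: (row=8, col=3)
  Distance 1: (row=7, col=3), (row=8, col=2), (row=8, col=4), (row=9, col=3)
  Distance 2: (row=6, col=3), (row=8, col=1), (row=8, col=5), (row=9, col=2)
  Distance 3: (row=5, col=3), (row=6, col=2), (row=6, col=4), (row=7, col=1), (row=7, col=5), (row=9, col=1), (row=9, col=5)
  Distance 4: (row=4, col=3), (row=5, col=2), (row=5, col=4), (row=6, col=1), (row=6, col=5), (row=7, col=0), (row=9, col=0), (row=9, col=6)
  Distance 5: (row=3, col=3), (row=4, col=4), (row=5, col=5), (row=6, col=0), (row=6, col=6)
  Distance 6: (row=2, col=3), (row=3, col=2), (row=3, col=4), (row=4, col=5), (row=5, col=0), (row=5, col=6)
  Distance 7: (row=1, col=3), (row=2, col=2), (row=2, col=4), (row=3, col=1), (row=3, col=5), (row=4, col=0), (row=4, col=6)
  Distance 8: (row=0, col=3), (row=1, col=4), (row=2, col=1), (row=2, col=5), (row=3, col=6), (row=4, col=1)  <- goal reached here
One shortest path (8 moves): (row=8, col=3) -> (row=8, col=4) -> (row=8, col=5) -> (row=7, col=5) -> (row=6, col=5) -> (row=5, col=5) -> (row=4, col=5) -> (row=3, col=5) -> (row=2, col=5)

Answer: Shortest path length: 8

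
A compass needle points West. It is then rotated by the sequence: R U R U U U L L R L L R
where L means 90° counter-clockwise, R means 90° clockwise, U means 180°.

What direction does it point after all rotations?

Answer: Final heading: West

Derivation:
Start: West
  R (right (90° clockwise)) -> North
  U (U-turn (180°)) -> South
  R (right (90° clockwise)) -> West
  U (U-turn (180°)) -> East
  U (U-turn (180°)) -> West
  U (U-turn (180°)) -> East
  L (left (90° counter-clockwise)) -> North
  L (left (90° counter-clockwise)) -> West
  R (right (90° clockwise)) -> North
  L (left (90° counter-clockwise)) -> West
  L (left (90° counter-clockwise)) -> South
  R (right (90° clockwise)) -> West
Final: West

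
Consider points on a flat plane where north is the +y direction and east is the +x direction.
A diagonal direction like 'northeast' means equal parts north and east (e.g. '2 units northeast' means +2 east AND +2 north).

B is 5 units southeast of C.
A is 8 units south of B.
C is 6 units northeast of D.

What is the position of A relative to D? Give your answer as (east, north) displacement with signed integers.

Place D at the origin (east=0, north=0).
  C is 6 units northeast of D: delta (east=+6, north=+6); C at (east=6, north=6).
  B is 5 units southeast of C: delta (east=+5, north=-5); B at (east=11, north=1).
  A is 8 units south of B: delta (east=+0, north=-8); A at (east=11, north=-7).
Therefore A relative to D: (east=11, north=-7).

Answer: A is at (east=11, north=-7) relative to D.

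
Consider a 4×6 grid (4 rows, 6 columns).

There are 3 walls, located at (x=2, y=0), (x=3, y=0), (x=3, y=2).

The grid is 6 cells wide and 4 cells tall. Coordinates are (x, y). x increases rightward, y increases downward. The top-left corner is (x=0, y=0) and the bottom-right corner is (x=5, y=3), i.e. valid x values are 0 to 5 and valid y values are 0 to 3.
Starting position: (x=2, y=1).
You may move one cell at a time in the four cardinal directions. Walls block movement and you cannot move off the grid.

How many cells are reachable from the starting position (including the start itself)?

Answer: Reachable cells: 21

Derivation:
BFS flood-fill from (x=2, y=1):
  Distance 0: (x=2, y=1)
  Distance 1: (x=1, y=1), (x=3, y=1), (x=2, y=2)
  Distance 2: (x=1, y=0), (x=0, y=1), (x=4, y=1), (x=1, y=2), (x=2, y=3)
  Distance 3: (x=0, y=0), (x=4, y=0), (x=5, y=1), (x=0, y=2), (x=4, y=2), (x=1, y=3), (x=3, y=3)
  Distance 4: (x=5, y=0), (x=5, y=2), (x=0, y=3), (x=4, y=3)
  Distance 5: (x=5, y=3)
Total reachable: 21 (grid has 21 open cells total)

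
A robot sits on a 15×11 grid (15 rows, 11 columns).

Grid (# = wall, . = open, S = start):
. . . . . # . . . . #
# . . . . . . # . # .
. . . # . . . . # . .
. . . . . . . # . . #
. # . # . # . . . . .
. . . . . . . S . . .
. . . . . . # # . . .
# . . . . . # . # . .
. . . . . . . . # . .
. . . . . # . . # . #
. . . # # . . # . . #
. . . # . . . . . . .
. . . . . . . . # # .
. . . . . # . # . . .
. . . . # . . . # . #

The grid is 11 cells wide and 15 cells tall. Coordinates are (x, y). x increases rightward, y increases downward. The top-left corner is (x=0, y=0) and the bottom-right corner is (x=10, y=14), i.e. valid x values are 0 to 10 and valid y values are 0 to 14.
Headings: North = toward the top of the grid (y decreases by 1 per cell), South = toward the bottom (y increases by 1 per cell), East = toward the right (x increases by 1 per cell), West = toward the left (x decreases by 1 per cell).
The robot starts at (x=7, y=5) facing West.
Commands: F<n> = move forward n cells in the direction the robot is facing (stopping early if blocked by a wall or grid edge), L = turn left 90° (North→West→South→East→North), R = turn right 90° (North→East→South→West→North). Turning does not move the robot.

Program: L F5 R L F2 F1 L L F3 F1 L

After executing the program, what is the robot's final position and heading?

Answer: Final position: (x=7, y=4), facing West

Derivation:
Start: (x=7, y=5), facing West
  L: turn left, now facing South
  F5: move forward 0/5 (blocked), now at (x=7, y=5)
  R: turn right, now facing West
  L: turn left, now facing South
  F2: move forward 0/2 (blocked), now at (x=7, y=5)
  F1: move forward 0/1 (blocked), now at (x=7, y=5)
  L: turn left, now facing East
  L: turn left, now facing North
  F3: move forward 1/3 (blocked), now at (x=7, y=4)
  F1: move forward 0/1 (blocked), now at (x=7, y=4)
  L: turn left, now facing West
Final: (x=7, y=4), facing West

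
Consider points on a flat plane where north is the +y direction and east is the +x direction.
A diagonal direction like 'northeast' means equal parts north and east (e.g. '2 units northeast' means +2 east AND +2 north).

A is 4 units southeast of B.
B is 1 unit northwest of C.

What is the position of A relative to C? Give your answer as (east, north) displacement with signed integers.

Place C at the origin (east=0, north=0).
  B is 1 unit northwest of C: delta (east=-1, north=+1); B at (east=-1, north=1).
  A is 4 units southeast of B: delta (east=+4, north=-4); A at (east=3, north=-3).
Therefore A relative to C: (east=3, north=-3).

Answer: A is at (east=3, north=-3) relative to C.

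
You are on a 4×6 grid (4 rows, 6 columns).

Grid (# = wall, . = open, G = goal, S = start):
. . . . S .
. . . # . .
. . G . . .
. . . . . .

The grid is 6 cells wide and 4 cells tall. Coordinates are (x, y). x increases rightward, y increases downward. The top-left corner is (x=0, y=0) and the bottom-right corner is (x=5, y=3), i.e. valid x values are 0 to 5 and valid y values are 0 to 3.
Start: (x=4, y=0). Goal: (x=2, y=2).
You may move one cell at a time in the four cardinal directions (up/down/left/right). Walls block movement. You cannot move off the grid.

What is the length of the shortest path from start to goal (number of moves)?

BFS from (x=4, y=0) until reaching (x=2, y=2):
  Distance 0: (x=4, y=0)
  Distance 1: (x=3, y=0), (x=5, y=0), (x=4, y=1)
  Distance 2: (x=2, y=0), (x=5, y=1), (x=4, y=2)
  Distance 3: (x=1, y=0), (x=2, y=1), (x=3, y=2), (x=5, y=2), (x=4, y=3)
  Distance 4: (x=0, y=0), (x=1, y=1), (x=2, y=2), (x=3, y=3), (x=5, y=3)  <- goal reached here
One shortest path (4 moves): (x=4, y=0) -> (x=3, y=0) -> (x=2, y=0) -> (x=2, y=1) -> (x=2, y=2)

Answer: Shortest path length: 4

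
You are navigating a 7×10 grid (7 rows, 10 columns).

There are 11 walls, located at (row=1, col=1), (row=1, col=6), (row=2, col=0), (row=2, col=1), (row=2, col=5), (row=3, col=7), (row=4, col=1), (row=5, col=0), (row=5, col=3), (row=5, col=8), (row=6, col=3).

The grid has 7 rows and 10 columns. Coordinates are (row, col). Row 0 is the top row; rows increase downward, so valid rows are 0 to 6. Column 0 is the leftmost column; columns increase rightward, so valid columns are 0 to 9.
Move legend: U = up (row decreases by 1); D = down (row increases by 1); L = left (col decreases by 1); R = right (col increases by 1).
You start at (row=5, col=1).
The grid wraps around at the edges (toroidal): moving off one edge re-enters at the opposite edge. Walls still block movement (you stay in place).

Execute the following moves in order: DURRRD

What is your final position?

Start: (row=5, col=1)
  D (down): (row=5, col=1) -> (row=6, col=1)
  U (up): (row=6, col=1) -> (row=5, col=1)
  R (right): (row=5, col=1) -> (row=5, col=2)
  R (right): blocked, stay at (row=5, col=2)
  R (right): blocked, stay at (row=5, col=2)
  D (down): (row=5, col=2) -> (row=6, col=2)
Final: (row=6, col=2)

Answer: Final position: (row=6, col=2)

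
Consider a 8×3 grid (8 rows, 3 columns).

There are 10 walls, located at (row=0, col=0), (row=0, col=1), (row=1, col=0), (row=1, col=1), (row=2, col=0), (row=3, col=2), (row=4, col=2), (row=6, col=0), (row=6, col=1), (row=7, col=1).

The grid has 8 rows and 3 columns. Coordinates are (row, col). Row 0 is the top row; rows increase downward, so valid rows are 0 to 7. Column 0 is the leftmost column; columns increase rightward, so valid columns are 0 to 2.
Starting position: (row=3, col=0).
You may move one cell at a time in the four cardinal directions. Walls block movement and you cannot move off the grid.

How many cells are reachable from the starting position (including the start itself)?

Answer: Reachable cells: 13

Derivation:
BFS flood-fill from (row=3, col=0):
  Distance 0: (row=3, col=0)
  Distance 1: (row=3, col=1), (row=4, col=0)
  Distance 2: (row=2, col=1), (row=4, col=1), (row=5, col=0)
  Distance 3: (row=2, col=2), (row=5, col=1)
  Distance 4: (row=1, col=2), (row=5, col=2)
  Distance 5: (row=0, col=2), (row=6, col=2)
  Distance 6: (row=7, col=2)
Total reachable: 13 (grid has 14 open cells total)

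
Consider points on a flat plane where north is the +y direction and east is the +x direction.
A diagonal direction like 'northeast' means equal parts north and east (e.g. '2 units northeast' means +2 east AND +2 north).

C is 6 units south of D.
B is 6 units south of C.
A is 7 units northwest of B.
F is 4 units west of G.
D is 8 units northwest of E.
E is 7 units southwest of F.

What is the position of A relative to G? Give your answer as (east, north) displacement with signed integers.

Place G at the origin (east=0, north=0).
  F is 4 units west of G: delta (east=-4, north=+0); F at (east=-4, north=0).
  E is 7 units southwest of F: delta (east=-7, north=-7); E at (east=-11, north=-7).
  D is 8 units northwest of E: delta (east=-8, north=+8); D at (east=-19, north=1).
  C is 6 units south of D: delta (east=+0, north=-6); C at (east=-19, north=-5).
  B is 6 units south of C: delta (east=+0, north=-6); B at (east=-19, north=-11).
  A is 7 units northwest of B: delta (east=-7, north=+7); A at (east=-26, north=-4).
Therefore A relative to G: (east=-26, north=-4).

Answer: A is at (east=-26, north=-4) relative to G.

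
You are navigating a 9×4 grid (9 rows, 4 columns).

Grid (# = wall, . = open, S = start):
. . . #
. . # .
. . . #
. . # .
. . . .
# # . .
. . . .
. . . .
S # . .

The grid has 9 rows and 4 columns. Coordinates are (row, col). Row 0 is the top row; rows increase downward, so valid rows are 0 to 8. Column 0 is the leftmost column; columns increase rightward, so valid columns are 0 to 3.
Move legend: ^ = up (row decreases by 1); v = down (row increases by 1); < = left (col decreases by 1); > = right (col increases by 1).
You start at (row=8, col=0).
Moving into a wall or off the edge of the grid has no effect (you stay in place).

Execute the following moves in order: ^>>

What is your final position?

Start: (row=8, col=0)
  ^ (up): (row=8, col=0) -> (row=7, col=0)
  > (right): (row=7, col=0) -> (row=7, col=1)
  > (right): (row=7, col=1) -> (row=7, col=2)
Final: (row=7, col=2)

Answer: Final position: (row=7, col=2)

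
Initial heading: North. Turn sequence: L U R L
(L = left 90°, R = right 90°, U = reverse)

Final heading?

Start: North
  L (left (90° counter-clockwise)) -> West
  U (U-turn (180°)) -> East
  R (right (90° clockwise)) -> South
  L (left (90° counter-clockwise)) -> East
Final: East

Answer: Final heading: East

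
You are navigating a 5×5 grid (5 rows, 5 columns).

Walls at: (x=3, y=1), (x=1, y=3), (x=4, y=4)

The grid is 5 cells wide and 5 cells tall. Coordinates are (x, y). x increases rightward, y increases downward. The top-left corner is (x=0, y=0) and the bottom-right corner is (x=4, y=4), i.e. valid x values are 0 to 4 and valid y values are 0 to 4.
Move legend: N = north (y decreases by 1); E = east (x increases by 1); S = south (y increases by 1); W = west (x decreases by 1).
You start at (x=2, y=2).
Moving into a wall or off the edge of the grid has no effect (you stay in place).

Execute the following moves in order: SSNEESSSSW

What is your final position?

Answer: Final position: (x=3, y=3)

Derivation:
Start: (x=2, y=2)
  S (south): (x=2, y=2) -> (x=2, y=3)
  S (south): (x=2, y=3) -> (x=2, y=4)
  N (north): (x=2, y=4) -> (x=2, y=3)
  E (east): (x=2, y=3) -> (x=3, y=3)
  E (east): (x=3, y=3) -> (x=4, y=3)
  [×4]S (south): blocked, stay at (x=4, y=3)
  W (west): (x=4, y=3) -> (x=3, y=3)
Final: (x=3, y=3)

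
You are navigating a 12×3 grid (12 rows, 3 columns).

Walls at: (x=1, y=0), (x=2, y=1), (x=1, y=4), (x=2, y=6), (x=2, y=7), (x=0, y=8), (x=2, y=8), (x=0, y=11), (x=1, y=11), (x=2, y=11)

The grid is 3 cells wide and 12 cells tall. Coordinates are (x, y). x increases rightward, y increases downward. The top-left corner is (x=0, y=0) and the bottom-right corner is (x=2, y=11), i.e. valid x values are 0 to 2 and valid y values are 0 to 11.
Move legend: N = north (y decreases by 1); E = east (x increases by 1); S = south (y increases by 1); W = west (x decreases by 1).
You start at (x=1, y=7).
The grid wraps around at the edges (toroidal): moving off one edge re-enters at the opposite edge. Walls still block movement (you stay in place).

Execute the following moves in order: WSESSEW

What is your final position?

Start: (x=1, y=7)
  W (west): (x=1, y=7) -> (x=0, y=7)
  S (south): blocked, stay at (x=0, y=7)
  E (east): (x=0, y=7) -> (x=1, y=7)
  S (south): (x=1, y=7) -> (x=1, y=8)
  S (south): (x=1, y=8) -> (x=1, y=9)
  E (east): (x=1, y=9) -> (x=2, y=9)
  W (west): (x=2, y=9) -> (x=1, y=9)
Final: (x=1, y=9)

Answer: Final position: (x=1, y=9)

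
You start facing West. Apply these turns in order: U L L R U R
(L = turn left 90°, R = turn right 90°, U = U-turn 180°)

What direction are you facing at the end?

Start: West
  U (U-turn (180°)) -> East
  L (left (90° counter-clockwise)) -> North
  L (left (90° counter-clockwise)) -> West
  R (right (90° clockwise)) -> North
  U (U-turn (180°)) -> South
  R (right (90° clockwise)) -> West
Final: West

Answer: Final heading: West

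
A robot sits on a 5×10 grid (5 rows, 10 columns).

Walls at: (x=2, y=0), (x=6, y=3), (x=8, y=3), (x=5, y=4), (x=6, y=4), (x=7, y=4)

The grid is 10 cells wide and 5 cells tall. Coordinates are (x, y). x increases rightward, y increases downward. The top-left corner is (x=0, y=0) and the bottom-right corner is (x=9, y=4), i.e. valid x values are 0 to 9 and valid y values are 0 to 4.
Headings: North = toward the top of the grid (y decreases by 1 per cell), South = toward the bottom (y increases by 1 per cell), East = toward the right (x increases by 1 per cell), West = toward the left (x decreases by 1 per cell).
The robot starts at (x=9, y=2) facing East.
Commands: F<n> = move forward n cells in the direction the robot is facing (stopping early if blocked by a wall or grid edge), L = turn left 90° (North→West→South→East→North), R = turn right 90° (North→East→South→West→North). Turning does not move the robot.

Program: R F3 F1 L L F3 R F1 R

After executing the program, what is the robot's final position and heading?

Start: (x=9, y=2), facing East
  R: turn right, now facing South
  F3: move forward 2/3 (blocked), now at (x=9, y=4)
  F1: move forward 0/1 (blocked), now at (x=9, y=4)
  L: turn left, now facing East
  L: turn left, now facing North
  F3: move forward 3, now at (x=9, y=1)
  R: turn right, now facing East
  F1: move forward 0/1 (blocked), now at (x=9, y=1)
  R: turn right, now facing South
Final: (x=9, y=1), facing South

Answer: Final position: (x=9, y=1), facing South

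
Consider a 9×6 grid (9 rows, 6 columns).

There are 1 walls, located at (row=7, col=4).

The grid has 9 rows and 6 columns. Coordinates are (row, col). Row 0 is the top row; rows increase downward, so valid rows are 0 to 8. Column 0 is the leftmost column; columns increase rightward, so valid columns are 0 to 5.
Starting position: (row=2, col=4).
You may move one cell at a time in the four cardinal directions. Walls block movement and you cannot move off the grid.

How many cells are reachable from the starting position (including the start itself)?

Answer: Reachable cells: 53

Derivation:
BFS flood-fill from (row=2, col=4):
  Distance 0: (row=2, col=4)
  Distance 1: (row=1, col=4), (row=2, col=3), (row=2, col=5), (row=3, col=4)
  Distance 2: (row=0, col=4), (row=1, col=3), (row=1, col=5), (row=2, col=2), (row=3, col=3), (row=3, col=5), (row=4, col=4)
  Distance 3: (row=0, col=3), (row=0, col=5), (row=1, col=2), (row=2, col=1), (row=3, col=2), (row=4, col=3), (row=4, col=5), (row=5, col=4)
  Distance 4: (row=0, col=2), (row=1, col=1), (row=2, col=0), (row=3, col=1), (row=4, col=2), (row=5, col=3), (row=5, col=5), (row=6, col=4)
  Distance 5: (row=0, col=1), (row=1, col=0), (row=3, col=0), (row=4, col=1), (row=5, col=2), (row=6, col=3), (row=6, col=5)
  Distance 6: (row=0, col=0), (row=4, col=0), (row=5, col=1), (row=6, col=2), (row=7, col=3), (row=7, col=5)
  Distance 7: (row=5, col=0), (row=6, col=1), (row=7, col=2), (row=8, col=3), (row=8, col=5)
  Distance 8: (row=6, col=0), (row=7, col=1), (row=8, col=2), (row=8, col=4)
  Distance 9: (row=7, col=0), (row=8, col=1)
  Distance 10: (row=8, col=0)
Total reachable: 53 (grid has 53 open cells total)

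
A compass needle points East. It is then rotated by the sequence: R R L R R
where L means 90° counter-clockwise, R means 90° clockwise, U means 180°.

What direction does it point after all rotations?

Start: East
  R (right (90° clockwise)) -> South
  R (right (90° clockwise)) -> West
  L (left (90° counter-clockwise)) -> South
  R (right (90° clockwise)) -> West
  R (right (90° clockwise)) -> North
Final: North

Answer: Final heading: North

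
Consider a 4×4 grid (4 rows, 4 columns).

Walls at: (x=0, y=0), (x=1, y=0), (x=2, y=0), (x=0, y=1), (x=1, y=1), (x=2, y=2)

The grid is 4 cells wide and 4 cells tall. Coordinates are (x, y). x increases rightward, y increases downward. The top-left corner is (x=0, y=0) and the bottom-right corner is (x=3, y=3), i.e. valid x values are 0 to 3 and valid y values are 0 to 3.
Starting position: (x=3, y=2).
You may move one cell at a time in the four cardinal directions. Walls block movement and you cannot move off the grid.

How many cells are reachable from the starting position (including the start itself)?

Answer: Reachable cells: 10

Derivation:
BFS flood-fill from (x=3, y=2):
  Distance 0: (x=3, y=2)
  Distance 1: (x=3, y=1), (x=3, y=3)
  Distance 2: (x=3, y=0), (x=2, y=1), (x=2, y=3)
  Distance 3: (x=1, y=3)
  Distance 4: (x=1, y=2), (x=0, y=3)
  Distance 5: (x=0, y=2)
Total reachable: 10 (grid has 10 open cells total)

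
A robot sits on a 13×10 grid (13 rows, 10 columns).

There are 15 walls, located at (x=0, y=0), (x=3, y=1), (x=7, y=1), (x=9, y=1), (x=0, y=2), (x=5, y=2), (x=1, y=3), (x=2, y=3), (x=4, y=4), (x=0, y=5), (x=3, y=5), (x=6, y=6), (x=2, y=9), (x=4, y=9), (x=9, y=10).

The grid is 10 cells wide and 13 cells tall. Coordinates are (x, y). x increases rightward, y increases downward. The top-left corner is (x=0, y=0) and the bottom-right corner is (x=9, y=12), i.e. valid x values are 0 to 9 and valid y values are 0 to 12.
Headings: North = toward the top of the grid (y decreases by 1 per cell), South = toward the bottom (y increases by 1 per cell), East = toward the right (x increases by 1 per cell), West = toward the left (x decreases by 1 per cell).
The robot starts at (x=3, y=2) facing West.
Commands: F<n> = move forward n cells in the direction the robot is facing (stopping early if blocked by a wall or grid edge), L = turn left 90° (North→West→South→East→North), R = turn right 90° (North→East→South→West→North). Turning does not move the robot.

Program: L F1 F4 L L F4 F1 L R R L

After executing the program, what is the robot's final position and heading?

Answer: Final position: (x=3, y=2), facing North

Derivation:
Start: (x=3, y=2), facing West
  L: turn left, now facing South
  F1: move forward 1, now at (x=3, y=3)
  F4: move forward 1/4 (blocked), now at (x=3, y=4)
  L: turn left, now facing East
  L: turn left, now facing North
  F4: move forward 2/4 (blocked), now at (x=3, y=2)
  F1: move forward 0/1 (blocked), now at (x=3, y=2)
  L: turn left, now facing West
  R: turn right, now facing North
  R: turn right, now facing East
  L: turn left, now facing North
Final: (x=3, y=2), facing North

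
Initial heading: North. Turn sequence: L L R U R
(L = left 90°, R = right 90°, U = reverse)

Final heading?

Answer: Final heading: South

Derivation:
Start: North
  L (left (90° counter-clockwise)) -> West
  L (left (90° counter-clockwise)) -> South
  R (right (90° clockwise)) -> West
  U (U-turn (180°)) -> East
  R (right (90° clockwise)) -> South
Final: South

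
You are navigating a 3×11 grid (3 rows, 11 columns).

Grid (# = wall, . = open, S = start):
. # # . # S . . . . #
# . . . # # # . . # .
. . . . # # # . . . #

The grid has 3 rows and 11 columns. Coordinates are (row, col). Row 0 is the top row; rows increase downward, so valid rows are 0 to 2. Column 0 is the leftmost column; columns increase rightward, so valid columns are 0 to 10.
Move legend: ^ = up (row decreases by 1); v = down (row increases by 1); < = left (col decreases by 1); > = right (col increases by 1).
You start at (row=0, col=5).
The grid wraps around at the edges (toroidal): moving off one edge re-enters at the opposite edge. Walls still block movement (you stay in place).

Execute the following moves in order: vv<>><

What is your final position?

Start: (row=0, col=5)
  v (down): blocked, stay at (row=0, col=5)
  v (down): blocked, stay at (row=0, col=5)
  < (left): blocked, stay at (row=0, col=5)
  > (right): (row=0, col=5) -> (row=0, col=6)
  > (right): (row=0, col=6) -> (row=0, col=7)
  < (left): (row=0, col=7) -> (row=0, col=6)
Final: (row=0, col=6)

Answer: Final position: (row=0, col=6)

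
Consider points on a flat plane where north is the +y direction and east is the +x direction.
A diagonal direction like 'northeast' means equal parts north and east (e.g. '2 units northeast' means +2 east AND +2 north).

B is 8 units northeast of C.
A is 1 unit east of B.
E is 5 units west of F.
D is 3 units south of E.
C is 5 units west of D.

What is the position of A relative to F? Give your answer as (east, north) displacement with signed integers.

Place F at the origin (east=0, north=0).
  E is 5 units west of F: delta (east=-5, north=+0); E at (east=-5, north=0).
  D is 3 units south of E: delta (east=+0, north=-3); D at (east=-5, north=-3).
  C is 5 units west of D: delta (east=-5, north=+0); C at (east=-10, north=-3).
  B is 8 units northeast of C: delta (east=+8, north=+8); B at (east=-2, north=5).
  A is 1 unit east of B: delta (east=+1, north=+0); A at (east=-1, north=5).
Therefore A relative to F: (east=-1, north=5).

Answer: A is at (east=-1, north=5) relative to F.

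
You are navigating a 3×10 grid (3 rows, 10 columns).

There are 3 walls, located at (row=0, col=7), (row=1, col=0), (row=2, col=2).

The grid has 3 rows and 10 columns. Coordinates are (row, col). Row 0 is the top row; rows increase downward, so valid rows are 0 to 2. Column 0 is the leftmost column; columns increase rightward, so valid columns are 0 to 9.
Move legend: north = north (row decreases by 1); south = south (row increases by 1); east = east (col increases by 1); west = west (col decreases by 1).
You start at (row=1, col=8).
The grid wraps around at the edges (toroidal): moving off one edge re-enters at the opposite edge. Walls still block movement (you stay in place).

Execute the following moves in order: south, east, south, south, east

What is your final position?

Answer: Final position: (row=1, col=9)

Derivation:
Start: (row=1, col=8)
  south (south): (row=1, col=8) -> (row=2, col=8)
  east (east): (row=2, col=8) -> (row=2, col=9)
  south (south): (row=2, col=9) -> (row=0, col=9)
  south (south): (row=0, col=9) -> (row=1, col=9)
  east (east): blocked, stay at (row=1, col=9)
Final: (row=1, col=9)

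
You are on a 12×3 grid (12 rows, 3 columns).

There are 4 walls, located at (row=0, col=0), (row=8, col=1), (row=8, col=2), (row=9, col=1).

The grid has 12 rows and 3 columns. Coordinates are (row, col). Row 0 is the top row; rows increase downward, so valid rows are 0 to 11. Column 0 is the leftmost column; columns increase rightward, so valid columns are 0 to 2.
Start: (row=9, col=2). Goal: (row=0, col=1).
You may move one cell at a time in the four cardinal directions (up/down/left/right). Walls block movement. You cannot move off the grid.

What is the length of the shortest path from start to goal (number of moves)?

BFS from (row=9, col=2) until reaching (row=0, col=1):
  Distance 0: (row=9, col=2)
  Distance 1: (row=10, col=2)
  Distance 2: (row=10, col=1), (row=11, col=2)
  Distance 3: (row=10, col=0), (row=11, col=1)
  Distance 4: (row=9, col=0), (row=11, col=0)
  Distance 5: (row=8, col=0)
  Distance 6: (row=7, col=0)
  Distance 7: (row=6, col=0), (row=7, col=1)
  Distance 8: (row=5, col=0), (row=6, col=1), (row=7, col=2)
  Distance 9: (row=4, col=0), (row=5, col=1), (row=6, col=2)
  Distance 10: (row=3, col=0), (row=4, col=1), (row=5, col=2)
  Distance 11: (row=2, col=0), (row=3, col=1), (row=4, col=2)
  Distance 12: (row=1, col=0), (row=2, col=1), (row=3, col=2)
  Distance 13: (row=1, col=1), (row=2, col=2)
  Distance 14: (row=0, col=1), (row=1, col=2)  <- goal reached here
One shortest path (14 moves): (row=9, col=2) -> (row=10, col=2) -> (row=10, col=1) -> (row=10, col=0) -> (row=9, col=0) -> (row=8, col=0) -> (row=7, col=0) -> (row=7, col=1) -> (row=6, col=1) -> (row=5, col=1) -> (row=4, col=1) -> (row=3, col=1) -> (row=2, col=1) -> (row=1, col=1) -> (row=0, col=1)

Answer: Shortest path length: 14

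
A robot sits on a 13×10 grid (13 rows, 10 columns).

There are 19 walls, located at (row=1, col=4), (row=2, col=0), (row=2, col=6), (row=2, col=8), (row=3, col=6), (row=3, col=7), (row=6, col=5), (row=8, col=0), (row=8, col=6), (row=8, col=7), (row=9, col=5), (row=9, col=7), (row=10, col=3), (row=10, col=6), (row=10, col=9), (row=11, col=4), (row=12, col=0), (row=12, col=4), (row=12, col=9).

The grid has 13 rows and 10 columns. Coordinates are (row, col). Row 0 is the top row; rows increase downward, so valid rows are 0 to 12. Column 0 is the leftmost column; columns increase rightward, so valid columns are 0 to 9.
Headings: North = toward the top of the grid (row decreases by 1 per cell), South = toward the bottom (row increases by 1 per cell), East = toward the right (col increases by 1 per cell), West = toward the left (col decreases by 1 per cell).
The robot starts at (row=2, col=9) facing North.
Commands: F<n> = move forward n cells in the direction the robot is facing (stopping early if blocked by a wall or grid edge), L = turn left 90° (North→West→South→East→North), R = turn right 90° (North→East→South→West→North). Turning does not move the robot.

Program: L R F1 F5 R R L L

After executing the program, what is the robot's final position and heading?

Start: (row=2, col=9), facing North
  L: turn left, now facing West
  R: turn right, now facing North
  F1: move forward 1, now at (row=1, col=9)
  F5: move forward 1/5 (blocked), now at (row=0, col=9)
  R: turn right, now facing East
  R: turn right, now facing South
  L: turn left, now facing East
  L: turn left, now facing North
Final: (row=0, col=9), facing North

Answer: Final position: (row=0, col=9), facing North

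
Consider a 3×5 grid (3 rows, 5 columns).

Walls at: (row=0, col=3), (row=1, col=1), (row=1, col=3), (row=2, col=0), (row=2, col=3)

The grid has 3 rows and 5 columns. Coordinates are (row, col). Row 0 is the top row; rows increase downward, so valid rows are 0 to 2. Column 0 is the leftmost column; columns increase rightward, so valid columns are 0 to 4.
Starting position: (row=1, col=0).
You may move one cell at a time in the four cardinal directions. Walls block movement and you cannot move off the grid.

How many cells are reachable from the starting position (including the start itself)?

Answer: Reachable cells: 7

Derivation:
BFS flood-fill from (row=1, col=0):
  Distance 0: (row=1, col=0)
  Distance 1: (row=0, col=0)
  Distance 2: (row=0, col=1)
  Distance 3: (row=0, col=2)
  Distance 4: (row=1, col=2)
  Distance 5: (row=2, col=2)
  Distance 6: (row=2, col=1)
Total reachable: 7 (grid has 10 open cells total)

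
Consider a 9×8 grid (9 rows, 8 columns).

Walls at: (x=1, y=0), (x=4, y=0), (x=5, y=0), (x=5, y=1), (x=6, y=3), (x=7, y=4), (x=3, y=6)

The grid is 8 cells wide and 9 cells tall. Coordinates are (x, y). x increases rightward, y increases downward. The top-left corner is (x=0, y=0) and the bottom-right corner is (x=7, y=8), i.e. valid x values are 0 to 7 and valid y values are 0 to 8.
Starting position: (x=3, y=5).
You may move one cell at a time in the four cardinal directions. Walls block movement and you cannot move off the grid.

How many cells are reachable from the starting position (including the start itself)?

BFS flood-fill from (x=3, y=5):
  Distance 0: (x=3, y=5)
  Distance 1: (x=3, y=4), (x=2, y=5), (x=4, y=5)
  Distance 2: (x=3, y=3), (x=2, y=4), (x=4, y=4), (x=1, y=5), (x=5, y=5), (x=2, y=6), (x=4, y=6)
  Distance 3: (x=3, y=2), (x=2, y=3), (x=4, y=3), (x=1, y=4), (x=5, y=4), (x=0, y=5), (x=6, y=5), (x=1, y=6), (x=5, y=6), (x=2, y=7), (x=4, y=7)
  Distance 4: (x=3, y=1), (x=2, y=2), (x=4, y=2), (x=1, y=3), (x=5, y=3), (x=0, y=4), (x=6, y=4), (x=7, y=5), (x=0, y=6), (x=6, y=6), (x=1, y=7), (x=3, y=7), (x=5, y=7), (x=2, y=8), (x=4, y=8)
  Distance 5: (x=3, y=0), (x=2, y=1), (x=4, y=1), (x=1, y=2), (x=5, y=2), (x=0, y=3), (x=7, y=6), (x=0, y=7), (x=6, y=7), (x=1, y=8), (x=3, y=8), (x=5, y=8)
  Distance 6: (x=2, y=0), (x=1, y=1), (x=0, y=2), (x=6, y=2), (x=7, y=7), (x=0, y=8), (x=6, y=8)
  Distance 7: (x=0, y=1), (x=6, y=1), (x=7, y=2), (x=7, y=8)
  Distance 8: (x=0, y=0), (x=6, y=0), (x=7, y=1), (x=7, y=3)
  Distance 9: (x=7, y=0)
Total reachable: 65 (grid has 65 open cells total)

Answer: Reachable cells: 65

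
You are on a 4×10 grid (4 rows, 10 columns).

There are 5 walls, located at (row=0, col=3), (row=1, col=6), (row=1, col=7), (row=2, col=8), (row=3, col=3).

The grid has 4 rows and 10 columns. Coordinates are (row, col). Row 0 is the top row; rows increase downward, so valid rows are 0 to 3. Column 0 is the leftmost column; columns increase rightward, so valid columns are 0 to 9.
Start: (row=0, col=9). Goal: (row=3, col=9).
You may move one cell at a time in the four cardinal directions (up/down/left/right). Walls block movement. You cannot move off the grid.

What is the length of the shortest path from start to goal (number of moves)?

Answer: Shortest path length: 3

Derivation:
BFS from (row=0, col=9) until reaching (row=3, col=9):
  Distance 0: (row=0, col=9)
  Distance 1: (row=0, col=8), (row=1, col=9)
  Distance 2: (row=0, col=7), (row=1, col=8), (row=2, col=9)
  Distance 3: (row=0, col=6), (row=3, col=9)  <- goal reached here
One shortest path (3 moves): (row=0, col=9) -> (row=1, col=9) -> (row=2, col=9) -> (row=3, col=9)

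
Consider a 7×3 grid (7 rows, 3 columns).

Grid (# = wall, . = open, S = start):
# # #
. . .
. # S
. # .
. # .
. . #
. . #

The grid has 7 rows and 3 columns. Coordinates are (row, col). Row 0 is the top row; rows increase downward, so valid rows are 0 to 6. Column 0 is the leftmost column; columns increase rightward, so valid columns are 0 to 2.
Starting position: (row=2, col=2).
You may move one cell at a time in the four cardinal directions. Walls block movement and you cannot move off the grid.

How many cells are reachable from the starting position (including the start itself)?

BFS flood-fill from (row=2, col=2):
  Distance 0: (row=2, col=2)
  Distance 1: (row=1, col=2), (row=3, col=2)
  Distance 2: (row=1, col=1), (row=4, col=2)
  Distance 3: (row=1, col=0)
  Distance 4: (row=2, col=0)
  Distance 5: (row=3, col=0)
  Distance 6: (row=4, col=0)
  Distance 7: (row=5, col=0)
  Distance 8: (row=5, col=1), (row=6, col=0)
  Distance 9: (row=6, col=1)
Total reachable: 13 (grid has 13 open cells total)

Answer: Reachable cells: 13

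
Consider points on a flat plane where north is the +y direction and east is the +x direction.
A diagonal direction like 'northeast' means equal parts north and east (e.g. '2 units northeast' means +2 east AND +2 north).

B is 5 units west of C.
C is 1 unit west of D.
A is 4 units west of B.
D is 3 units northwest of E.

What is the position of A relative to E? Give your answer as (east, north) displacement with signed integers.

Answer: A is at (east=-13, north=3) relative to E.

Derivation:
Place E at the origin (east=0, north=0).
  D is 3 units northwest of E: delta (east=-3, north=+3); D at (east=-3, north=3).
  C is 1 unit west of D: delta (east=-1, north=+0); C at (east=-4, north=3).
  B is 5 units west of C: delta (east=-5, north=+0); B at (east=-9, north=3).
  A is 4 units west of B: delta (east=-4, north=+0); A at (east=-13, north=3).
Therefore A relative to E: (east=-13, north=3).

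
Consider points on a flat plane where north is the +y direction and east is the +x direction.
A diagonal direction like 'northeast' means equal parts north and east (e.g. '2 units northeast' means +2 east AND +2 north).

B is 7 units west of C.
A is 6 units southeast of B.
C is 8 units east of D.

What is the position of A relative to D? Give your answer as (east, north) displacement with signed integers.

Place D at the origin (east=0, north=0).
  C is 8 units east of D: delta (east=+8, north=+0); C at (east=8, north=0).
  B is 7 units west of C: delta (east=-7, north=+0); B at (east=1, north=0).
  A is 6 units southeast of B: delta (east=+6, north=-6); A at (east=7, north=-6).
Therefore A relative to D: (east=7, north=-6).

Answer: A is at (east=7, north=-6) relative to D.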